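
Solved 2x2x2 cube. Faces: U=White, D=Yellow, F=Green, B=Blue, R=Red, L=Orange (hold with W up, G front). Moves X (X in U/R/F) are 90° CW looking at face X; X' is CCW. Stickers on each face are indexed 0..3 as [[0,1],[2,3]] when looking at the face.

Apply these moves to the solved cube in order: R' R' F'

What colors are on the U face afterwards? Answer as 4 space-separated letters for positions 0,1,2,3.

After move 1 (R'): R=RRRR U=WBWB F=GWGW D=YGYG B=YBYB
After move 2 (R'): R=RRRR U=WYWY F=GBGB D=YWYW B=GBGB
After move 3 (F'): F=BBGG U=WYRR R=WRYR D=OOYW L=OYOW
Query: U face = WYRR

Answer: W Y R R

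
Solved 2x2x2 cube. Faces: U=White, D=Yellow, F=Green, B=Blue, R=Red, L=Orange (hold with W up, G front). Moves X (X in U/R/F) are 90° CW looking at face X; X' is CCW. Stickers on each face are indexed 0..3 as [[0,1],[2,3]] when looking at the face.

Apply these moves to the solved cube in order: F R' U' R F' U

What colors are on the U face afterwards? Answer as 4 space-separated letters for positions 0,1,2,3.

Answer: W B W Y

Derivation:
After move 1 (F): F=GGGG U=WWOO R=WRWR D=RRYY L=OYOY
After move 2 (R'): R=RRWW U=WBOB F=GWGO D=RGYG B=YBRB
After move 3 (U'): U=BBWO F=OYGO R=GWWW B=RRRB L=YBOY
After move 4 (R): R=WGWW U=BYWO F=OGGG D=RRYR B=ORBB
After move 5 (F'): F=GGOG U=BYWW R=RGRW D=BYYR L=YOOW
After move 6 (U): U=WBWY F=RGOG R=ORRW B=YOBB L=GGOW
Query: U face = WBWY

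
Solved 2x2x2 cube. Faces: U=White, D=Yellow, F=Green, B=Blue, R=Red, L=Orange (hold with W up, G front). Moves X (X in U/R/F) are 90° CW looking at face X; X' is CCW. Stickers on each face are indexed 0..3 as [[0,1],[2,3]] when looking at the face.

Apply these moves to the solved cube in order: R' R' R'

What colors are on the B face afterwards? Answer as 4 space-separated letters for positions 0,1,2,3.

After move 1 (R'): R=RRRR U=WBWB F=GWGW D=YGYG B=YBYB
After move 2 (R'): R=RRRR U=WYWY F=GBGB D=YWYW B=GBGB
After move 3 (R'): R=RRRR U=WGWG F=GYGY D=YBYB B=WBWB
Query: B face = WBWB

Answer: W B W B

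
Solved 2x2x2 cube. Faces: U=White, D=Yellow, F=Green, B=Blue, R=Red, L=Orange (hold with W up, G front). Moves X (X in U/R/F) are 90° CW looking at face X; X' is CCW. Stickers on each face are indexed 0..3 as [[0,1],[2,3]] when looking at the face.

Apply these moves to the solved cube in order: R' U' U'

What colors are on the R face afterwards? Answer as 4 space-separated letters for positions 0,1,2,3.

Answer: O O R R

Derivation:
After move 1 (R'): R=RRRR U=WBWB F=GWGW D=YGYG B=YBYB
After move 2 (U'): U=BBWW F=OOGW R=GWRR B=RRYB L=YBOO
After move 3 (U'): U=BWBW F=YBGW R=OORR B=GWYB L=RROO
Query: R face = OORR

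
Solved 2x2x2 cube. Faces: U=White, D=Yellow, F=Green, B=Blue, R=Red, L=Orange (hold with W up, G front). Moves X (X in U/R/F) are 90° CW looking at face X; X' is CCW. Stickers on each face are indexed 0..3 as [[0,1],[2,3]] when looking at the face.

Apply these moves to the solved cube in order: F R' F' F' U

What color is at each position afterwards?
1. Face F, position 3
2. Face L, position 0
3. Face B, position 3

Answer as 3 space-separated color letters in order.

Answer: G O B

Derivation:
After move 1 (F): F=GGGG U=WWOO R=WRWR D=RRYY L=OYOY
After move 2 (R'): R=RRWW U=WBOB F=GWGO D=RGYG B=YBRB
After move 3 (F'): F=WOGG U=WBRW R=GRRW D=YYYG L=OBOO
After move 4 (F'): F=OGWG U=WBGR R=YRYW D=BOYG L=OWOR
After move 5 (U): U=GWRB F=YRWG R=YBYW B=OWRB L=OGOR
Query 1: F[3] = G
Query 2: L[0] = O
Query 3: B[3] = B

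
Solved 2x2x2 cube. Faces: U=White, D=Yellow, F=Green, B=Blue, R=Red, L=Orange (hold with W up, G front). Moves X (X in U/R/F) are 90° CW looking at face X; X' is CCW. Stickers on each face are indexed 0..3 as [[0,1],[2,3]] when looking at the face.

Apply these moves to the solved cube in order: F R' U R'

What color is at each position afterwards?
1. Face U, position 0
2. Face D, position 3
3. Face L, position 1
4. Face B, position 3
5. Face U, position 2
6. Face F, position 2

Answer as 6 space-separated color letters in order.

Answer: O O W B B G

Derivation:
After move 1 (F): F=GGGG U=WWOO R=WRWR D=RRYY L=OYOY
After move 2 (R'): R=RRWW U=WBOB F=GWGO D=RGYG B=YBRB
After move 3 (U): U=OWBB F=RRGO R=YBWW B=OYRB L=GWOY
After move 4 (R'): R=BWYW U=ORBO F=RWGB D=RRYO B=GYGB
Query 1: U[0] = O
Query 2: D[3] = O
Query 3: L[1] = W
Query 4: B[3] = B
Query 5: U[2] = B
Query 6: F[2] = G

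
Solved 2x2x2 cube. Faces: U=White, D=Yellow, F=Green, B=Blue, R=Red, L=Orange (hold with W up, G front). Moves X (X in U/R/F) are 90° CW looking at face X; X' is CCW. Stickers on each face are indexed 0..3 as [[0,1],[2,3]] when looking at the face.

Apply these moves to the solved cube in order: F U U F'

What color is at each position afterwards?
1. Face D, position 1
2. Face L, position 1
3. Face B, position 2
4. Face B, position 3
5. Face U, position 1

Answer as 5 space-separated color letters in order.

Answer: Y W B B O

Derivation:
After move 1 (F): F=GGGG U=WWOO R=WRWR D=RRYY L=OYOY
After move 2 (U): U=OWOW F=WRGG R=BBWR B=OYBB L=GGOY
After move 3 (U): U=OOWW F=BBGG R=OYWR B=GGBB L=WROY
After move 4 (F'): F=BGBG U=OOOW R=RYRR D=RYYY L=WWOW
Query 1: D[1] = Y
Query 2: L[1] = W
Query 3: B[2] = B
Query 4: B[3] = B
Query 5: U[1] = O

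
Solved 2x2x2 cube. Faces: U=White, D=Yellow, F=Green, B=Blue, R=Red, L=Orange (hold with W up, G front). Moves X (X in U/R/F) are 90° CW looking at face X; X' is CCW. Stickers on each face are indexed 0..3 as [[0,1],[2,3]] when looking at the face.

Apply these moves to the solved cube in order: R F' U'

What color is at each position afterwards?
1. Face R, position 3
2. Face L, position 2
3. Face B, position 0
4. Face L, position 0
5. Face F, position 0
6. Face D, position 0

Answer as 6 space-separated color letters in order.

Answer: R O B W O O

Derivation:
After move 1 (R): R=RRRR U=WGWG F=GYGY D=YBYB B=WBWB
After move 2 (F'): F=YYGG U=WGRR R=BRYR D=OOYB L=OGOW
After move 3 (U'): U=GRWR F=OGGG R=YYYR B=BRWB L=WBOW
Query 1: R[3] = R
Query 2: L[2] = O
Query 3: B[0] = B
Query 4: L[0] = W
Query 5: F[0] = O
Query 6: D[0] = O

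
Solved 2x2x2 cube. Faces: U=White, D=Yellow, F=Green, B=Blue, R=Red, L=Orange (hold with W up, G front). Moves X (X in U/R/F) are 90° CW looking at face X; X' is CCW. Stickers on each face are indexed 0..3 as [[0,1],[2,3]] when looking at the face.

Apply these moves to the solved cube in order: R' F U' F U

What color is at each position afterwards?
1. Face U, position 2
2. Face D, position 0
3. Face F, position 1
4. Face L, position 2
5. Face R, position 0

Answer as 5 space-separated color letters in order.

Answer: B B G O W

Derivation:
After move 1 (R'): R=RRRR U=WBWB F=GWGW D=YGYG B=YBYB
After move 2 (F): F=GGWW U=WBOO R=WRBR D=RRYG L=OYOG
After move 3 (U'): U=BOWO F=OYWW R=GGBR B=WRYB L=YBOG
After move 4 (F): F=WOWY U=BOGB R=WGOR D=BGYG L=YROR
After move 5 (U): U=GBBO F=WGWY R=WROR B=YRYB L=WOOR
Query 1: U[2] = B
Query 2: D[0] = B
Query 3: F[1] = G
Query 4: L[2] = O
Query 5: R[0] = W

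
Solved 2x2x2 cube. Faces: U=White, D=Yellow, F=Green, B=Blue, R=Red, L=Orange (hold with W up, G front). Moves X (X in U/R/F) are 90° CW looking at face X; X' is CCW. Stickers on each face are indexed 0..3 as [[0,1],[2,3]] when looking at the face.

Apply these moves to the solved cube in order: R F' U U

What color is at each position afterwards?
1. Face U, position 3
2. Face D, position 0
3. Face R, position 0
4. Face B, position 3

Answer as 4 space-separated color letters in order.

After move 1 (R): R=RRRR U=WGWG F=GYGY D=YBYB B=WBWB
After move 2 (F'): F=YYGG U=WGRR R=BRYR D=OOYB L=OGOW
After move 3 (U): U=RWRG F=BRGG R=WBYR B=OGWB L=YYOW
After move 4 (U): U=RRGW F=WBGG R=OGYR B=YYWB L=BROW
Query 1: U[3] = W
Query 2: D[0] = O
Query 3: R[0] = O
Query 4: B[3] = B

Answer: W O O B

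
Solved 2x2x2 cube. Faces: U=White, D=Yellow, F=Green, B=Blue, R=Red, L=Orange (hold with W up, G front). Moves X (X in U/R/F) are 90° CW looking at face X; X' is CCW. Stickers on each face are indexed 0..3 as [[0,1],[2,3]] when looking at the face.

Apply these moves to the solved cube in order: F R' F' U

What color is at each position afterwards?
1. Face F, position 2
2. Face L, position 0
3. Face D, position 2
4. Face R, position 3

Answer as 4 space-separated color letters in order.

Answer: G W Y W

Derivation:
After move 1 (F): F=GGGG U=WWOO R=WRWR D=RRYY L=OYOY
After move 2 (R'): R=RRWW U=WBOB F=GWGO D=RGYG B=YBRB
After move 3 (F'): F=WOGG U=WBRW R=GRRW D=YYYG L=OBOO
After move 4 (U): U=RWWB F=GRGG R=YBRW B=OBRB L=WOOO
Query 1: F[2] = G
Query 2: L[0] = W
Query 3: D[2] = Y
Query 4: R[3] = W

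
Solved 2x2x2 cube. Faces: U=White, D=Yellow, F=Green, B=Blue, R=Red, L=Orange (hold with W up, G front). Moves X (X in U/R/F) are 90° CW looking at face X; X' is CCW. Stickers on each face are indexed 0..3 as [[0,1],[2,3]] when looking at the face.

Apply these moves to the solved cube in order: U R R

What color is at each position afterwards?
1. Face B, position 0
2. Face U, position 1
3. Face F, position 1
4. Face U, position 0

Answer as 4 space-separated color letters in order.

After move 1 (U): U=WWWW F=RRGG R=BBRR B=OOBB L=GGOO
After move 2 (R): R=RBRB U=WRWG F=RYGY D=YBYO B=WOWB
After move 3 (R): R=RRBB U=WYWY F=RBGO D=YWYW B=GORB
Query 1: B[0] = G
Query 2: U[1] = Y
Query 3: F[1] = B
Query 4: U[0] = W

Answer: G Y B W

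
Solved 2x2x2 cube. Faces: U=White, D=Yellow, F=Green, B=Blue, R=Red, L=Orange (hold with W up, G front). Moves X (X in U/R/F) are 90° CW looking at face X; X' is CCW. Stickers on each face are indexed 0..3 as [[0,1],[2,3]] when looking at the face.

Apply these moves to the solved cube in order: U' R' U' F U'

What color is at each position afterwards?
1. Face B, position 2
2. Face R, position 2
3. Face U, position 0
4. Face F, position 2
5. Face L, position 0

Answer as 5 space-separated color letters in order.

After move 1 (U'): U=WWWW F=OOGG R=GGRR B=RRBB L=BBOO
After move 2 (R'): R=GRGR U=WBWR F=OWGW D=YOYG B=YRYB
After move 3 (U'): U=BRWW F=BBGW R=OWGR B=GRYB L=YROO
After move 4 (F): F=GBWB U=BROR R=WWWR D=GOYG L=YYOO
After move 5 (U'): U=RRBO F=YYWB R=GBWR B=WWYB L=GROO
Query 1: B[2] = Y
Query 2: R[2] = W
Query 3: U[0] = R
Query 4: F[2] = W
Query 5: L[0] = G

Answer: Y W R W G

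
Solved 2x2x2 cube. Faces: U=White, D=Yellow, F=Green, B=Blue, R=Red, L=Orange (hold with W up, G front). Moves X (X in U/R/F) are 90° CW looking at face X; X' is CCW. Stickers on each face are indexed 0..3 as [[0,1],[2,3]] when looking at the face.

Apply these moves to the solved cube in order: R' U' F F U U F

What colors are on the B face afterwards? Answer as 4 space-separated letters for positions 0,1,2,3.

Answer: W G Y B

Derivation:
After move 1 (R'): R=RRRR U=WBWB F=GWGW D=YGYG B=YBYB
After move 2 (U'): U=BBWW F=OOGW R=GWRR B=RRYB L=YBOO
After move 3 (F): F=GOWO U=BBOB R=WWWR D=RGYG L=YYOG
After move 4 (F): F=WGOO U=BBGY R=OWBR D=WWYG L=YROG
After move 5 (U): U=GBYB F=OWOO R=RRBR B=YRYB L=WGOG
After move 6 (U): U=YGBB F=RROO R=YRBR B=WGYB L=OWOG
After move 7 (F): F=OROR U=YGGW R=BRBR D=BYYG L=OWOW
Query: B face = WGYB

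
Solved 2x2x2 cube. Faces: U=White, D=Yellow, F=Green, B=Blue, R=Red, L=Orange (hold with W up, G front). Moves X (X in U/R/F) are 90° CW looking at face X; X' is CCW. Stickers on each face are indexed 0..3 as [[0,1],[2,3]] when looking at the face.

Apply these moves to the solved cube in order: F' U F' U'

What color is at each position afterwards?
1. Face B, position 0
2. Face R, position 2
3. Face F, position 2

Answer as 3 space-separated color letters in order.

Answer: O O Y

Derivation:
After move 1 (F'): F=GGGG U=WWRR R=YRYR D=OOYY L=OWOW
After move 2 (U): U=RWRW F=YRGG R=BBYR B=OWBB L=GGOW
After move 3 (F'): F=RGYG U=RWBY R=OBOR D=GWYY L=GWOR
After move 4 (U'): U=WYRB F=GWYG R=RGOR B=OBBB L=OWOR
Query 1: B[0] = O
Query 2: R[2] = O
Query 3: F[2] = Y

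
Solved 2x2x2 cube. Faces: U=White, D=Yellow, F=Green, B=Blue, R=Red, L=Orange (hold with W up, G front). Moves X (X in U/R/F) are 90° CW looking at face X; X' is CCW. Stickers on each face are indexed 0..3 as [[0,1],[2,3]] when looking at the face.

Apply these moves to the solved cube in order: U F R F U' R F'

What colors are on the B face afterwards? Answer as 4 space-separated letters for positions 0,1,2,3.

After move 1 (U): U=WWWW F=RRGG R=BBRR B=OOBB L=GGOO
After move 2 (F): F=GRGR U=WWOG R=WBWR D=RBYY L=GYOY
After move 3 (R): R=WWRB U=WROR F=GBGY D=RBYO B=GOWB
After move 4 (F): F=GGYB U=WRYY R=OWRB D=RWYO L=GROB
After move 5 (U'): U=RYWY F=GRYB R=GGRB B=OWWB L=GOOB
After move 6 (R): R=RGBG U=RRWB F=GWYO D=RWYO B=YWYB
After move 7 (F'): F=WOGY U=RRRB R=WGRG D=OBYO L=GBOW
Query: B face = YWYB

Answer: Y W Y B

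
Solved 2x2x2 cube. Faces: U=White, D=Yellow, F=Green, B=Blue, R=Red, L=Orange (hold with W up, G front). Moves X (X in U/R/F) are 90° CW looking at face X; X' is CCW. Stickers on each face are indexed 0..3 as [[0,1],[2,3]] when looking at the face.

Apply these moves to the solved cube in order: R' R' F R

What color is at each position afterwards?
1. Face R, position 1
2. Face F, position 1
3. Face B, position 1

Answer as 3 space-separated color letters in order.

Answer: W R B

Derivation:
After move 1 (R'): R=RRRR U=WBWB F=GWGW D=YGYG B=YBYB
After move 2 (R'): R=RRRR U=WYWY F=GBGB D=YWYW B=GBGB
After move 3 (F): F=GGBB U=WYOO R=WRYR D=RRYW L=OYOW
After move 4 (R): R=YWRR U=WGOB F=GRBW D=RGYG B=OBYB
Query 1: R[1] = W
Query 2: F[1] = R
Query 3: B[1] = B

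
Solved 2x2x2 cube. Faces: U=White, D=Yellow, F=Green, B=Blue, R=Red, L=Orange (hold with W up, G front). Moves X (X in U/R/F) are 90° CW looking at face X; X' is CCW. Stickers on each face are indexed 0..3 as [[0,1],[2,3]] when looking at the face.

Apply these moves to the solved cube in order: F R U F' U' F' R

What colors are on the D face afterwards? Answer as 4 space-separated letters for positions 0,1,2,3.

After move 1 (F): F=GGGG U=WWOO R=WRWR D=RRYY L=OYOY
After move 2 (R): R=WWRR U=WGOG F=GRGY D=RBYB B=OBWB
After move 3 (U): U=OWGG F=WWGY R=OBRR B=OYWB L=GROY
After move 4 (F'): F=WYWG U=OWOR R=BBRR D=RYYB L=GGOG
After move 5 (U'): U=WROO F=GGWG R=WYRR B=BBWB L=OYOG
After move 6 (F'): F=GGGW U=WRWR R=YYRR D=YGYB L=OOOO
After move 7 (R): R=RYRY U=WGWW F=GGGB D=YWYB B=RBRB
Query: D face = YWYB

Answer: Y W Y B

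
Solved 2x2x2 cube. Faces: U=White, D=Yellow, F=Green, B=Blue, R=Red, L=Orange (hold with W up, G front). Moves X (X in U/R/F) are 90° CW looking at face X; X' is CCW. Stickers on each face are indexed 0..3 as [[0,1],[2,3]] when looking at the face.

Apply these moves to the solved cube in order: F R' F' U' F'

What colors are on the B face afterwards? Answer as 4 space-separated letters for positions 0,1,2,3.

Answer: G R R B

Derivation:
After move 1 (F): F=GGGG U=WWOO R=WRWR D=RRYY L=OYOY
After move 2 (R'): R=RRWW U=WBOB F=GWGO D=RGYG B=YBRB
After move 3 (F'): F=WOGG U=WBRW R=GRRW D=YYYG L=OBOO
After move 4 (U'): U=BWWR F=OBGG R=WORW B=GRRB L=YBOO
After move 5 (F'): F=BGOG U=BWWR R=YOYW D=BOYG L=YROW
Query: B face = GRRB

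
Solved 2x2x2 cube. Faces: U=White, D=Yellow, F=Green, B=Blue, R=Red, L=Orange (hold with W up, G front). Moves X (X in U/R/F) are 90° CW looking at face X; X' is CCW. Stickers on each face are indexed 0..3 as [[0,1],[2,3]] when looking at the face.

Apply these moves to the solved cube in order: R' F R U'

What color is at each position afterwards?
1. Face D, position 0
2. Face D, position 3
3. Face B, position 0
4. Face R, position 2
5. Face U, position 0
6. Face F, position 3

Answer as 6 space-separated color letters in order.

After move 1 (R'): R=RRRR U=WBWB F=GWGW D=YGYG B=YBYB
After move 2 (F): F=GGWW U=WBOO R=WRBR D=RRYG L=OYOG
After move 3 (R): R=BWRR U=WGOW F=GRWG D=RYYY B=OBBB
After move 4 (U'): U=GWWO F=OYWG R=GRRR B=BWBB L=OBOG
Query 1: D[0] = R
Query 2: D[3] = Y
Query 3: B[0] = B
Query 4: R[2] = R
Query 5: U[0] = G
Query 6: F[3] = G

Answer: R Y B R G G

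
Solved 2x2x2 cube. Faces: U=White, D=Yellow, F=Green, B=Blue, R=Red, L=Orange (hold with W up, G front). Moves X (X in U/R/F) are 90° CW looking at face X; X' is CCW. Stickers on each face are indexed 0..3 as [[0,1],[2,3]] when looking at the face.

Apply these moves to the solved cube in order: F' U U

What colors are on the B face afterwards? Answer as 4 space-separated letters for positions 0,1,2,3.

After move 1 (F'): F=GGGG U=WWRR R=YRYR D=OOYY L=OWOW
After move 2 (U): U=RWRW F=YRGG R=BBYR B=OWBB L=GGOW
After move 3 (U): U=RRWW F=BBGG R=OWYR B=GGBB L=YROW
Query: B face = GGBB

Answer: G G B B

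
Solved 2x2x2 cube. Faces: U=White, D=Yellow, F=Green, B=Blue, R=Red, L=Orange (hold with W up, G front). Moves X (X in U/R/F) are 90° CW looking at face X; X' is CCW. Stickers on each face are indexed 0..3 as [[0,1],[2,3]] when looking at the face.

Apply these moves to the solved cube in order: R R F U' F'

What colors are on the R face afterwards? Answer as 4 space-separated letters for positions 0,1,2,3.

Answer: R G R R

Derivation:
After move 1 (R): R=RRRR U=WGWG F=GYGY D=YBYB B=WBWB
After move 2 (R): R=RRRR U=WYWY F=GBGB D=YWYW B=GBGB
After move 3 (F): F=GGBB U=WYOO R=WRYR D=RRYW L=OYOW
After move 4 (U'): U=YOWO F=OYBB R=GGYR B=WRGB L=GBOW
After move 5 (F'): F=YBOB U=YOGY R=RGRR D=BWYW L=GOOW
Query: R face = RGRR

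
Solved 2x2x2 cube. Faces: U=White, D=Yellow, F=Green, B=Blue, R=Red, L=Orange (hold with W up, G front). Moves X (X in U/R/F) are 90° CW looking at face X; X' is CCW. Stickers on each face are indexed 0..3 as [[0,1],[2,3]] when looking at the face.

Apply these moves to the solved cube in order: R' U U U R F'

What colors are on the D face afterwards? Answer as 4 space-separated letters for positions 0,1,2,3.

Answer: B O Y R

Derivation:
After move 1 (R'): R=RRRR U=WBWB F=GWGW D=YGYG B=YBYB
After move 2 (U): U=WWBB F=RRGW R=YBRR B=OOYB L=GWOO
After move 3 (U): U=BWBW F=YBGW R=OORR B=GWYB L=RROO
After move 4 (U): U=BBWW F=OOGW R=GWRR B=RRYB L=YBOO
After move 5 (R): R=RGRW U=BOWW F=OGGG D=YYYR B=WRBB
After move 6 (F'): F=GGOG U=BORR R=YGYW D=BOYR L=YWOW
Query: D face = BOYR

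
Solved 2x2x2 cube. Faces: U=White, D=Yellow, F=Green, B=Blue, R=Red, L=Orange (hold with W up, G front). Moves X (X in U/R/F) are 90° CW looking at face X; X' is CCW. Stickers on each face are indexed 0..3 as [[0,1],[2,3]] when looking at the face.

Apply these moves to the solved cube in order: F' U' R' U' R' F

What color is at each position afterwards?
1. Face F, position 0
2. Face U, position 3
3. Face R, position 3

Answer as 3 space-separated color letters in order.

Answer: G R G

Derivation:
After move 1 (F'): F=GGGG U=WWRR R=YRYR D=OOYY L=OWOW
After move 2 (U'): U=WRWR F=OWGG R=GGYR B=YRBB L=BBOW
After move 3 (R'): R=GRGY U=WBWY F=ORGR D=OWYG B=YROB
After move 4 (U'): U=BYWW F=BBGR R=ORGY B=GROB L=YROW
After move 5 (R'): R=RYOG U=BOWG F=BYGW D=OBYR B=GRWB
After move 6 (F): F=GBWY U=BOWR R=WYGG D=ORYR L=YOOB
Query 1: F[0] = G
Query 2: U[3] = R
Query 3: R[3] = G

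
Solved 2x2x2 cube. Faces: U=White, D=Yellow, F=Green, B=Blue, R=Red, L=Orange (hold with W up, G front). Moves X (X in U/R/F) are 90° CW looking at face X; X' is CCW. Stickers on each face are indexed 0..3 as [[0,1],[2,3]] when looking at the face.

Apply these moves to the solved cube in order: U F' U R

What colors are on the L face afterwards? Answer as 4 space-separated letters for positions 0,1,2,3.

Answer: R G O W

Derivation:
After move 1 (U): U=WWWW F=RRGG R=BBRR B=OOBB L=GGOO
After move 2 (F'): F=RGRG U=WWBR R=YBYR D=GOYY L=GWOW
After move 3 (U): U=BWRW F=YBRG R=OOYR B=GWBB L=RGOW
After move 4 (R): R=YORO U=BBRG F=YORY D=GBYG B=WWWB
Query: L face = RGOW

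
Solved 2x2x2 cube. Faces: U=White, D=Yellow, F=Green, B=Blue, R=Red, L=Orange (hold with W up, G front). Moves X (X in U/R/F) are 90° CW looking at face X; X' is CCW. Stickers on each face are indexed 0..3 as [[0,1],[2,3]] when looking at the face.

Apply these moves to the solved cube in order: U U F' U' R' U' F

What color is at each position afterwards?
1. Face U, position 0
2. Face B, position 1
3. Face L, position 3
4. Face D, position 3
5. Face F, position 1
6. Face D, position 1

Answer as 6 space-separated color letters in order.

Answer: B R W G G R

Derivation:
After move 1 (U): U=WWWW F=RRGG R=BBRR B=OOBB L=GGOO
After move 2 (U): U=WWWW F=BBGG R=OORR B=GGBB L=RROO
After move 3 (F'): F=BGBG U=WWOR R=YOYR D=ROYY L=RWOW
After move 4 (U'): U=WRWO F=RWBG R=BGYR B=YOBB L=GGOW
After move 5 (R'): R=GRBY U=WBWY F=RRBO D=RWYG B=YOOB
After move 6 (U'): U=BYWW F=GGBO R=RRBY B=GROB L=YOOW
After move 7 (F): F=BGOG U=BYWO R=WRWY D=BRYG L=YROW
Query 1: U[0] = B
Query 2: B[1] = R
Query 3: L[3] = W
Query 4: D[3] = G
Query 5: F[1] = G
Query 6: D[1] = R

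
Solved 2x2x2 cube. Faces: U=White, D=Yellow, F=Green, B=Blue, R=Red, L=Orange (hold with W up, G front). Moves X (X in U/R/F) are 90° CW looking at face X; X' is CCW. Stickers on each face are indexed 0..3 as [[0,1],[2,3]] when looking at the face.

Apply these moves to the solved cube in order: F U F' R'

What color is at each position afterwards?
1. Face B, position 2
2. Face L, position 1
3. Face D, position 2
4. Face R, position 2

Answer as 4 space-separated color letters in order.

Answer: Y W Y R

Derivation:
After move 1 (F): F=GGGG U=WWOO R=WRWR D=RRYY L=OYOY
After move 2 (U): U=OWOW F=WRGG R=BBWR B=OYBB L=GGOY
After move 3 (F'): F=RGWG U=OWBW R=RBRR D=GYYY L=GWOO
After move 4 (R'): R=BRRR U=OBBO F=RWWW D=GGYG B=YYYB
Query 1: B[2] = Y
Query 2: L[1] = W
Query 3: D[2] = Y
Query 4: R[2] = R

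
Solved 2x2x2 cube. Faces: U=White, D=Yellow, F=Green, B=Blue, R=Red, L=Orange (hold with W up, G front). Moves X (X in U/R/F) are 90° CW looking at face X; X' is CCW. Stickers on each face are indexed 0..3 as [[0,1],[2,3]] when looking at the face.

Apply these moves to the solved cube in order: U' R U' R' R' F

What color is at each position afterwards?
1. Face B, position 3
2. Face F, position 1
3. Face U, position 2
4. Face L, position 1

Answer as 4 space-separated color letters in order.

After move 1 (U'): U=WWWW F=OOGG R=GGRR B=RRBB L=BBOO
After move 2 (R): R=RGRG U=WOWG F=OYGY D=YBYR B=WRWB
After move 3 (U'): U=OGWW F=BBGY R=OYRG B=RGWB L=WROO
After move 4 (R'): R=YGOR U=OWWR F=BGGW D=YBYY B=RGBB
After move 5 (R'): R=GRYO U=OBWR F=BWGR D=YGYW B=YGBB
After move 6 (F): F=GBRW U=OBOR R=WRRO D=YGYW L=WYOG
Query 1: B[3] = B
Query 2: F[1] = B
Query 3: U[2] = O
Query 4: L[1] = Y

Answer: B B O Y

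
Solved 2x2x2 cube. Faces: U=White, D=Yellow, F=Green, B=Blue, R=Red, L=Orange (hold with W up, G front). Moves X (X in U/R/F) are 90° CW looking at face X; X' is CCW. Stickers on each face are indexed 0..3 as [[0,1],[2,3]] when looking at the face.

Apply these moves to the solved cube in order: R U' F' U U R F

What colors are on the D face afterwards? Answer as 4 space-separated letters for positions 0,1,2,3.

Answer: R Y Y O

Derivation:
After move 1 (R): R=RRRR U=WGWG F=GYGY D=YBYB B=WBWB
After move 2 (U'): U=GGWW F=OOGY R=GYRR B=RRWB L=WBOO
After move 3 (F'): F=OYOG U=GGGR R=BYYR D=BOYB L=WWOW
After move 4 (U): U=GGRG F=BYOG R=RRYR B=WWWB L=OYOW
After move 5 (U): U=RGGG F=RROG R=WWYR B=OYWB L=BYOW
After move 6 (R): R=YWRW U=RRGG F=ROOB D=BWYO B=GYGB
After move 7 (F): F=ORBO U=RRWY R=GWGW D=RYYO L=BBOW
Query: D face = RYYO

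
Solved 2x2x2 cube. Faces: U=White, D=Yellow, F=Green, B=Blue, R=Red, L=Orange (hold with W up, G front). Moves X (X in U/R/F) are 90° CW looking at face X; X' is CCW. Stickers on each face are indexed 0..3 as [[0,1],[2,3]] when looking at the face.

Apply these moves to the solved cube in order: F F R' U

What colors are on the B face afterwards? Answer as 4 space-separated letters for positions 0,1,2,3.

After move 1 (F): F=GGGG U=WWOO R=WRWR D=RRYY L=OYOY
After move 2 (F): F=GGGG U=WWYY R=OROR D=WWYY L=OROR
After move 3 (R'): R=RROO U=WBYB F=GWGY D=WGYG B=YBWB
After move 4 (U): U=YWBB F=RRGY R=YBOO B=ORWB L=GWOR
Query: B face = ORWB

Answer: O R W B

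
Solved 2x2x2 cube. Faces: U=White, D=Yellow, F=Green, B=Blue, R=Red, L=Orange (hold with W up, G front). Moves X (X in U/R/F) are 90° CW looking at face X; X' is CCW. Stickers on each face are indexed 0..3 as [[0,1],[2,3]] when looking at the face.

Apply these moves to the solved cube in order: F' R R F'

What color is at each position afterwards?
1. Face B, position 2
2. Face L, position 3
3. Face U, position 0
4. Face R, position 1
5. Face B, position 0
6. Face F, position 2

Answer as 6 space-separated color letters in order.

Answer: G R W Y G G

Derivation:
After move 1 (F'): F=GGGG U=WWRR R=YRYR D=OOYY L=OWOW
After move 2 (R): R=YYRR U=WGRG F=GOGY D=OBYB B=RBWB
After move 3 (R): R=RYRY U=WORY F=GBGB D=OWYR B=GBGB
After move 4 (F'): F=BBGG U=WORR R=WYOY D=WWYR L=OYOR
Query 1: B[2] = G
Query 2: L[3] = R
Query 3: U[0] = W
Query 4: R[1] = Y
Query 5: B[0] = G
Query 6: F[2] = G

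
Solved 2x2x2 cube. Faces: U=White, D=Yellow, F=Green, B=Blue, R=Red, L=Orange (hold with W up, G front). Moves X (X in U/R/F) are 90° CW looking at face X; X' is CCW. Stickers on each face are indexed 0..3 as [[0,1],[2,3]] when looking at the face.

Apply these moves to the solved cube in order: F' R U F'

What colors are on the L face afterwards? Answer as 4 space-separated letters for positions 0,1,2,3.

Answer: G G O G

Derivation:
After move 1 (F'): F=GGGG U=WWRR R=YRYR D=OOYY L=OWOW
After move 2 (R): R=YYRR U=WGRG F=GOGY D=OBYB B=RBWB
After move 3 (U): U=RWGG F=YYGY R=RBRR B=OWWB L=GOOW
After move 4 (F'): F=YYYG U=RWRR R=BBOR D=OWYB L=GGOG
Query: L face = GGOG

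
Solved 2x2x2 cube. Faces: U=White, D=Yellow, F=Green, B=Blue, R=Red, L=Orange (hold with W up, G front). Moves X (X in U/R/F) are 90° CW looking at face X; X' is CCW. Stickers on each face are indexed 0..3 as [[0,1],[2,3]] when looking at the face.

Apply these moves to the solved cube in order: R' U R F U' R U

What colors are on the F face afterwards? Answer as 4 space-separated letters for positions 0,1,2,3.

After move 1 (R'): R=RRRR U=WBWB F=GWGW D=YGYG B=YBYB
After move 2 (U): U=WWBB F=RRGW R=YBRR B=OOYB L=GWOO
After move 3 (R): R=RYRB U=WRBW F=RGGG D=YYYO B=BOWB
After move 4 (F): F=GRGG U=WROW R=BYWB D=RRYO L=GYOY
After move 5 (U'): U=RWWO F=GYGG R=GRWB B=BYWB L=BOOY
After move 6 (R): R=WGBR U=RYWG F=GRGO D=RWYB B=OYWB
After move 7 (U): U=WRGY F=WGGO R=OYBR B=BOWB L=GROY
Query: F face = WGGO

Answer: W G G O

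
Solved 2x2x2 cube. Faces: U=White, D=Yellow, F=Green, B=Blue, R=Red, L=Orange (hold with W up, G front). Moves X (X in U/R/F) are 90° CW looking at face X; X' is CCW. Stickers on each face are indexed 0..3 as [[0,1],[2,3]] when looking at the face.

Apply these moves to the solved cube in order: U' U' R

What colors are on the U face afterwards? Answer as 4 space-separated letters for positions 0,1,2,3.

Answer: W B W G

Derivation:
After move 1 (U'): U=WWWW F=OOGG R=GGRR B=RRBB L=BBOO
After move 2 (U'): U=WWWW F=BBGG R=OORR B=GGBB L=RROO
After move 3 (R): R=RORO U=WBWG F=BYGY D=YBYG B=WGWB
Query: U face = WBWG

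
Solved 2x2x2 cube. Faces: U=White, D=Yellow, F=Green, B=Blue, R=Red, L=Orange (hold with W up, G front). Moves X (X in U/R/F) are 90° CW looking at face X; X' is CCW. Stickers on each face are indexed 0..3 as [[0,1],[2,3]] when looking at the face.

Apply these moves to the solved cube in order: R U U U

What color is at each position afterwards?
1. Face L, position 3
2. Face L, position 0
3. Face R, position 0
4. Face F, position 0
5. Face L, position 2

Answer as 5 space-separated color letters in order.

After move 1 (R): R=RRRR U=WGWG F=GYGY D=YBYB B=WBWB
After move 2 (U): U=WWGG F=RRGY R=WBRR B=OOWB L=GYOO
After move 3 (U): U=GWGW F=WBGY R=OORR B=GYWB L=RROO
After move 4 (U): U=GGWW F=OOGY R=GYRR B=RRWB L=WBOO
Query 1: L[3] = O
Query 2: L[0] = W
Query 3: R[0] = G
Query 4: F[0] = O
Query 5: L[2] = O

Answer: O W G O O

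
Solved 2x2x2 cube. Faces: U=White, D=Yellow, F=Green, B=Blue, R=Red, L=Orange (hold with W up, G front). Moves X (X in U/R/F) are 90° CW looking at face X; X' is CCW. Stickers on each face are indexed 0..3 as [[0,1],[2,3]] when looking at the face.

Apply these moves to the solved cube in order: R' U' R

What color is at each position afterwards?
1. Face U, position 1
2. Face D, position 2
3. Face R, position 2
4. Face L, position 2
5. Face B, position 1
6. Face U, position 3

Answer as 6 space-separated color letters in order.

Answer: O Y R O R W

Derivation:
After move 1 (R'): R=RRRR U=WBWB F=GWGW D=YGYG B=YBYB
After move 2 (U'): U=BBWW F=OOGW R=GWRR B=RRYB L=YBOO
After move 3 (R): R=RGRW U=BOWW F=OGGG D=YYYR B=WRBB
Query 1: U[1] = O
Query 2: D[2] = Y
Query 3: R[2] = R
Query 4: L[2] = O
Query 5: B[1] = R
Query 6: U[3] = W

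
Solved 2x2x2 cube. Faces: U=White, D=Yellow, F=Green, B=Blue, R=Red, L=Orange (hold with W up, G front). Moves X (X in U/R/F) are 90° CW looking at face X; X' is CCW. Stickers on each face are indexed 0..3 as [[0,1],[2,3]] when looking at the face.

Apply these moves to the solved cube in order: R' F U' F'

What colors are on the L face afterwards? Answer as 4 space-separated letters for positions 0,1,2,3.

Answer: Y O O W

Derivation:
After move 1 (R'): R=RRRR U=WBWB F=GWGW D=YGYG B=YBYB
After move 2 (F): F=GGWW U=WBOO R=WRBR D=RRYG L=OYOG
After move 3 (U'): U=BOWO F=OYWW R=GGBR B=WRYB L=YBOG
After move 4 (F'): F=YWOW U=BOGB R=RGRR D=BGYG L=YOOW
Query: L face = YOOW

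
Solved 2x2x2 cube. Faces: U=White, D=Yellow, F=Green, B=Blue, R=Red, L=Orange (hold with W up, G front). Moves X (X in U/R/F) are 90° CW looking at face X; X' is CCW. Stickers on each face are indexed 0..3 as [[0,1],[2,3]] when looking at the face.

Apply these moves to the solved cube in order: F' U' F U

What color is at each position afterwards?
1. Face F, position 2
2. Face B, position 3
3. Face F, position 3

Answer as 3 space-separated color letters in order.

Answer: G B W

Derivation:
After move 1 (F'): F=GGGG U=WWRR R=YRYR D=OOYY L=OWOW
After move 2 (U'): U=WRWR F=OWGG R=GGYR B=YRBB L=BBOW
After move 3 (F): F=GOGW U=WRWB R=WGRR D=YGYY L=BOOO
After move 4 (U): U=WWBR F=WGGW R=YRRR B=BOBB L=GOOO
Query 1: F[2] = G
Query 2: B[3] = B
Query 3: F[3] = W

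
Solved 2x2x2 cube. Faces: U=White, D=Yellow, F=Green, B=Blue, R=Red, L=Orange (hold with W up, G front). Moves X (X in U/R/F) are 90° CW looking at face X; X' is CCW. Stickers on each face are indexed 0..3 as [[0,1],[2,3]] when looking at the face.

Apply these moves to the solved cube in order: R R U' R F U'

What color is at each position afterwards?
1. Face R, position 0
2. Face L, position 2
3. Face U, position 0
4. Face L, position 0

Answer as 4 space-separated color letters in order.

Answer: G O O W

Derivation:
After move 1 (R): R=RRRR U=WGWG F=GYGY D=YBYB B=WBWB
After move 2 (R): R=RRRR U=WYWY F=GBGB D=YWYW B=GBGB
After move 3 (U'): U=YYWW F=OOGB R=GBRR B=RRGB L=GBOO
After move 4 (R): R=RGRB U=YOWB F=OWGW D=YGYR B=WRYB
After move 5 (F): F=GOWW U=YOOB R=WGBB D=RRYR L=GYOG
After move 6 (U'): U=OBYO F=GYWW R=GOBB B=WGYB L=WROG
Query 1: R[0] = G
Query 2: L[2] = O
Query 3: U[0] = O
Query 4: L[0] = W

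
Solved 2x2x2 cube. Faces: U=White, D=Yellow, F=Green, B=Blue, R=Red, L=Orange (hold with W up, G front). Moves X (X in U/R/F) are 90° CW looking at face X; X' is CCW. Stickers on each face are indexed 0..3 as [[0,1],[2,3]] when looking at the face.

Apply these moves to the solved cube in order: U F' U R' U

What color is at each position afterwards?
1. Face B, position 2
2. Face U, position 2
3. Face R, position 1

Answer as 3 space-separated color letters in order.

After move 1 (U): U=WWWW F=RRGG R=BBRR B=OOBB L=GGOO
After move 2 (F'): F=RGRG U=WWBR R=YBYR D=GOYY L=GWOW
After move 3 (U): U=BWRW F=YBRG R=OOYR B=GWBB L=RGOW
After move 4 (R'): R=OROY U=BBRG F=YWRW D=GBYG B=YWOB
After move 5 (U): U=RBGB F=ORRW R=YWOY B=RGOB L=YWOW
Query 1: B[2] = O
Query 2: U[2] = G
Query 3: R[1] = W

Answer: O G W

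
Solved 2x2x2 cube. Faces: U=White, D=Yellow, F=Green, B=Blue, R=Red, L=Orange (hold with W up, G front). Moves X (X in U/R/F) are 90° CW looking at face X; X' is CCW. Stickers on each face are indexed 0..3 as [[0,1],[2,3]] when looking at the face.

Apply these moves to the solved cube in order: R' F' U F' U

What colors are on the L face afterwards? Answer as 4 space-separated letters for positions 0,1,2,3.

Answer: R G O R

Derivation:
After move 1 (R'): R=RRRR U=WBWB F=GWGW D=YGYG B=YBYB
After move 2 (F'): F=WWGG U=WBRR R=GRYR D=OOYG L=OBOW
After move 3 (U): U=RWRB F=GRGG R=YBYR B=OBYB L=WWOW
After move 4 (F'): F=RGGG U=RWYY R=OBOR D=WWYG L=WBOR
After move 5 (U): U=YRYW F=OBGG R=OBOR B=WBYB L=RGOR
Query: L face = RGOR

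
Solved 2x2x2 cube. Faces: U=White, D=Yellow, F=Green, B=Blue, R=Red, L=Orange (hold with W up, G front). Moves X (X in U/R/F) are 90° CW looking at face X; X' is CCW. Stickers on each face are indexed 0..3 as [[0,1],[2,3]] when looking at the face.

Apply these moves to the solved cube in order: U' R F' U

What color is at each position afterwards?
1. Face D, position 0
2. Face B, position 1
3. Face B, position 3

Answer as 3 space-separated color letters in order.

Answer: B G B

Derivation:
After move 1 (U'): U=WWWW F=OOGG R=GGRR B=RRBB L=BBOO
After move 2 (R): R=RGRG U=WOWG F=OYGY D=YBYR B=WRWB
After move 3 (F'): F=YYOG U=WORR R=BGYG D=BOYR L=BGOW
After move 4 (U): U=RWRO F=BGOG R=WRYG B=BGWB L=YYOW
Query 1: D[0] = B
Query 2: B[1] = G
Query 3: B[3] = B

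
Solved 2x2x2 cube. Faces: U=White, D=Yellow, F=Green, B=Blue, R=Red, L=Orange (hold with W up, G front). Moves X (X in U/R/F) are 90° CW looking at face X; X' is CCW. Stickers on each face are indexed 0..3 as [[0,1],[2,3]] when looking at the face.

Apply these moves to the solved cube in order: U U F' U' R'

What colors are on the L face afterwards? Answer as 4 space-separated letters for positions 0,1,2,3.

Answer: G G O W

Derivation:
After move 1 (U): U=WWWW F=RRGG R=BBRR B=OOBB L=GGOO
After move 2 (U): U=WWWW F=BBGG R=OORR B=GGBB L=RROO
After move 3 (F'): F=BGBG U=WWOR R=YOYR D=ROYY L=RWOW
After move 4 (U'): U=WRWO F=RWBG R=BGYR B=YOBB L=GGOW
After move 5 (R'): R=GRBY U=WBWY F=RRBO D=RWYG B=YOOB
Query: L face = GGOW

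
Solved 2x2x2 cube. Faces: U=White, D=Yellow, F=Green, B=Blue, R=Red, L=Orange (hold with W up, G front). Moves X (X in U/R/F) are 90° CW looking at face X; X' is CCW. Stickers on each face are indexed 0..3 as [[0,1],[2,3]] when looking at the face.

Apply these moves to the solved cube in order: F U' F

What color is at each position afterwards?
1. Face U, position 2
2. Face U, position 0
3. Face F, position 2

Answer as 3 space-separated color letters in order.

After move 1 (F): F=GGGG U=WWOO R=WRWR D=RRYY L=OYOY
After move 2 (U'): U=WOWO F=OYGG R=GGWR B=WRBB L=BBOY
After move 3 (F): F=GOGY U=WOYB R=WGOR D=WGYY L=BROR
Query 1: U[2] = Y
Query 2: U[0] = W
Query 3: F[2] = G

Answer: Y W G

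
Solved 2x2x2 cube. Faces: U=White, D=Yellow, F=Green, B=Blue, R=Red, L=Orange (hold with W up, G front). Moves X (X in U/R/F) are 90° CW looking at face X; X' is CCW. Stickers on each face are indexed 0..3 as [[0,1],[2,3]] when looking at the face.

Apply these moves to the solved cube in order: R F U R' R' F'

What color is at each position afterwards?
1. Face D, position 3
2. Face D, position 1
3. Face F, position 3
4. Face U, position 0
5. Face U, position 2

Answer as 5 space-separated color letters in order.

Answer: G B Y O R

Derivation:
After move 1 (R): R=RRRR U=WGWG F=GYGY D=YBYB B=WBWB
After move 2 (F): F=GGYY U=WGOO R=WRGR D=RRYB L=OYOB
After move 3 (U): U=OWOG F=WRYY R=WBGR B=OYWB L=GGOB
After move 4 (R'): R=BRWG U=OWOO F=WWYG D=RRYY B=BYRB
After move 5 (R'): R=RGBW U=OROB F=WWYO D=RWYG B=YYRB
After move 6 (F'): F=WOWY U=ORRB R=WGRW D=GBYG L=GBOO
Query 1: D[3] = G
Query 2: D[1] = B
Query 3: F[3] = Y
Query 4: U[0] = O
Query 5: U[2] = R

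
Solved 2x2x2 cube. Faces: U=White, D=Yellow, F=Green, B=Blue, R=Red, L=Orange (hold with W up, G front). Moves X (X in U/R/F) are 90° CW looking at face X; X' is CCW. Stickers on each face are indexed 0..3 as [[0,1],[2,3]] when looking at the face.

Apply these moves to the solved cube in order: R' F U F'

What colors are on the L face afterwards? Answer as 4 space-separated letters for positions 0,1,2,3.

Answer: G B O O

Derivation:
After move 1 (R'): R=RRRR U=WBWB F=GWGW D=YGYG B=YBYB
After move 2 (F): F=GGWW U=WBOO R=WRBR D=RRYG L=OYOG
After move 3 (U): U=OWOB F=WRWW R=YBBR B=OYYB L=GGOG
After move 4 (F'): F=RWWW U=OWYB R=RBRR D=GGYG L=GBOO
Query: L face = GBOO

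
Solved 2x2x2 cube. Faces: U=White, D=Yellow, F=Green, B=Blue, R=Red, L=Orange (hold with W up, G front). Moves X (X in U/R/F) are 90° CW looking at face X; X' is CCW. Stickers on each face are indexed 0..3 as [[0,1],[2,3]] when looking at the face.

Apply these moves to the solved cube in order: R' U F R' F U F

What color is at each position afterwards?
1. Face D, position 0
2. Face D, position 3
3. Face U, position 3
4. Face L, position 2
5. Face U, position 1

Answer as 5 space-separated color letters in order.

Answer: O R G O W

Derivation:
After move 1 (R'): R=RRRR U=WBWB F=GWGW D=YGYG B=YBYB
After move 2 (U): U=WWBB F=RRGW R=YBRR B=OOYB L=GWOO
After move 3 (F): F=GRWR U=WWOW R=BBBR D=RYYG L=GYOG
After move 4 (R'): R=BRBB U=WYOO F=GWWW D=RRYR B=GOYB
After move 5 (F): F=WGWW U=WYGY R=OROB D=BBYR L=GROR
After move 6 (U): U=GWYY F=ORWW R=GOOB B=GRYB L=WGOR
After move 7 (F): F=WOWR U=GWRG R=YOYB D=OGYR L=WBOB
Query 1: D[0] = O
Query 2: D[3] = R
Query 3: U[3] = G
Query 4: L[2] = O
Query 5: U[1] = W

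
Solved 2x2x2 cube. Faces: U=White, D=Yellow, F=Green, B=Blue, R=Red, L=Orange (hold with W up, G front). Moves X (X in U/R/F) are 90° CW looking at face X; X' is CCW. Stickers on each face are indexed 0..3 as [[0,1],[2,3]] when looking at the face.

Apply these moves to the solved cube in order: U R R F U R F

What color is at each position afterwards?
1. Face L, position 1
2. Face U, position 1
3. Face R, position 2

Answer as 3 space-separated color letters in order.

After move 1 (U): U=WWWW F=RRGG R=BBRR B=OOBB L=GGOO
After move 2 (R): R=RBRB U=WRWG F=RYGY D=YBYO B=WOWB
After move 3 (R): R=RRBB U=WYWY F=RBGO D=YWYW B=GORB
After move 4 (F): F=GROB U=WYOG R=WRYB D=BRYW L=GYOW
After move 5 (U): U=OWGY F=WROB R=GOYB B=GYRB L=GROW
After move 6 (R): R=YGBO U=ORGB F=WROW D=BRYG B=YYWB
After move 7 (F): F=OWWR U=ORWR R=GGBO D=BYYG L=GBOR
Query 1: L[1] = B
Query 2: U[1] = R
Query 3: R[2] = B

Answer: B R B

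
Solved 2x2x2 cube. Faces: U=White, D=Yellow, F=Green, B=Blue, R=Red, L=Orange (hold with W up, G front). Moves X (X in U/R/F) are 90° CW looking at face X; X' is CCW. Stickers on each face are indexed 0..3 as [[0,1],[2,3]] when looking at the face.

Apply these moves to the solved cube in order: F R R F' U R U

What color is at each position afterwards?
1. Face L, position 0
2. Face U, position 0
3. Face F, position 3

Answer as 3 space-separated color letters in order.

After move 1 (F): F=GGGG U=WWOO R=WRWR D=RRYY L=OYOY
After move 2 (R): R=WWRR U=WGOG F=GRGY D=RBYB B=OBWB
After move 3 (R): R=RWRW U=WROY F=GBGB D=RWYO B=GBGB
After move 4 (F'): F=BBGG U=WRRR R=WWRW D=YYYO L=OYOO
After move 5 (U): U=RWRR F=WWGG R=GBRW B=OYGB L=BBOO
After move 6 (R): R=RGWB U=RWRG F=WYGO D=YGYO B=RYWB
After move 7 (U): U=RRGW F=RGGO R=RYWB B=BBWB L=WYOO
Query 1: L[0] = W
Query 2: U[0] = R
Query 3: F[3] = O

Answer: W R O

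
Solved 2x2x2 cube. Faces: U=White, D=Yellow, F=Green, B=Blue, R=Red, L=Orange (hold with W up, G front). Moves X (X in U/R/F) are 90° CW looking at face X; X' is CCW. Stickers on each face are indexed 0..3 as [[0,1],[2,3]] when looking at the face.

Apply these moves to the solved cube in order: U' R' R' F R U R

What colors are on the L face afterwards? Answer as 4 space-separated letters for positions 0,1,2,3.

After move 1 (U'): U=WWWW F=OOGG R=GGRR B=RRBB L=BBOO
After move 2 (R'): R=GRGR U=WBWR F=OWGW D=YOYG B=YRYB
After move 3 (R'): R=RRGG U=WYWY F=OBGR D=YWYW B=GROB
After move 4 (F): F=GORB U=WYOB R=WRYG D=GRYW L=BYOW
After move 5 (R): R=YWGR U=WOOB F=GRRW D=GOYG B=BRYB
After move 6 (U): U=OWBO F=YWRW R=BRGR B=BYYB L=GROW
After move 7 (R): R=GBRR U=OWBW F=YORG D=GYYB B=OYWB
Query: L face = GROW

Answer: G R O W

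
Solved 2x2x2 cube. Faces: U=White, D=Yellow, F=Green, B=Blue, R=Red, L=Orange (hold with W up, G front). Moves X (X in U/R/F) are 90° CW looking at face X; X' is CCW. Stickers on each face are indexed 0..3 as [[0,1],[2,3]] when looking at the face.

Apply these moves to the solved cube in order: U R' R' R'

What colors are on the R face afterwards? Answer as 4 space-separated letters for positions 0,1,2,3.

After move 1 (U): U=WWWW F=RRGG R=BBRR B=OOBB L=GGOO
After move 2 (R'): R=BRBR U=WBWO F=RWGW D=YRYG B=YOYB
After move 3 (R'): R=RRBB U=WYWY F=RBGO D=YWYW B=GORB
After move 4 (R'): R=RBRB U=WRWG F=RYGY D=YBYO B=WOWB
Query: R face = RBRB

Answer: R B R B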